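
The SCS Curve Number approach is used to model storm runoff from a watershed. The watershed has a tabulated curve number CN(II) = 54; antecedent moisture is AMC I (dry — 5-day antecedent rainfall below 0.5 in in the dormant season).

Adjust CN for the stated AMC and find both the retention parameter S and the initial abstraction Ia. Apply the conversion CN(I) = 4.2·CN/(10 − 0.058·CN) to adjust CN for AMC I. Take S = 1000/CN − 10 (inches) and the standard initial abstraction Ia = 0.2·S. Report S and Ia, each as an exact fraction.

CN(I) from CN(II)=54: (4.2·54)/(10 − 0.058·54) = 56700/1717 ≈ 33.023
S = 1000/(56700/1717) − 10 = 11500/567 in ≈ 20.282 in
Ia = 0.2·(11500/567) = 2300/567 in ≈ 4.056 in

S = 11500/567 in ≈ 20.282 in; Ia = 2300/567 in ≈ 4.056 in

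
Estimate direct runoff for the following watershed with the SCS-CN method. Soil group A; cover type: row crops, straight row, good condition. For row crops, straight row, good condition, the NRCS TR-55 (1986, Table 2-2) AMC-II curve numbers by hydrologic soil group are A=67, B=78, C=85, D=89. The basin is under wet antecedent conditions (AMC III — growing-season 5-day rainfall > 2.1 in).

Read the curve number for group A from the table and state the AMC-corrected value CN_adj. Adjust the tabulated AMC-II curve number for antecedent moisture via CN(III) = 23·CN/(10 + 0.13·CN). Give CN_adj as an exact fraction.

CN_adj = 154100/1871 ≈ 82.362

NRCS table: row crops, straight row, good condition, soil group A → CN(II) = 67
Adjust CN=67 to AMC III: 23·67/(10 + 0.13·67) → 1541 ÷ (1871/100) = 154100/1871 ≈ 82.362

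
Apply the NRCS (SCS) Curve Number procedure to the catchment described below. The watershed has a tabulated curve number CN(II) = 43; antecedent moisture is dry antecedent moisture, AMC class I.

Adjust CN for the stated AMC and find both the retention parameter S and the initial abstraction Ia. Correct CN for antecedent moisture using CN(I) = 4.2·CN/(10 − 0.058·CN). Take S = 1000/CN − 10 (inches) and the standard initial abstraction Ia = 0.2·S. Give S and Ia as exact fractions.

S = 9500/301 in ≈ 31.561 in; Ia = 1900/301 in ≈ 6.312 in

Adjust CN=43 to AMC I: 4.2·43/(10 − 0.058·43) → (903/5) ÷ (3753/500) = 30100/1251 ≈ 24.061
Max retention: S = 1000/(30100/1251) − 10 = 9500/301 in (≈ 31.561 in)
Ia = 0.2·(9500/301) = 1900/301 in ≈ 6.312 in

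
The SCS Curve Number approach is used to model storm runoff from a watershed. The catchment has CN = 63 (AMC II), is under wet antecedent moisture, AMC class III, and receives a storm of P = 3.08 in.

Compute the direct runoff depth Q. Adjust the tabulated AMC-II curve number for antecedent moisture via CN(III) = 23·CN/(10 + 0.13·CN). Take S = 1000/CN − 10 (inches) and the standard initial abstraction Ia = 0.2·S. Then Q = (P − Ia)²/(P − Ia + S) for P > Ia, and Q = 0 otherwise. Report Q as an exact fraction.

Q = 8662583329/6722381925 in ≈ 1.289 in

Adjust CN=63 to AMC III: 23·63/(10 + 0.13·63) → 1449 ÷ (1819/100) = 144900/1819 ≈ 79.659
Retention S: 1000/CN − 10 with CN=79.659 → S = 3700/1449 ≈ 2.553 in
Ia = 0.2·(3700/1449) = 740/1449 in ≈ 0.511 in
Excess rainfall: 3.080 − 0.511 = 2.569 in; P > Ia so Q > 0
Q: (93073/36225)² ÷ (185573/36225) = 8662583329/6722381925 in (≈ 1.289 in)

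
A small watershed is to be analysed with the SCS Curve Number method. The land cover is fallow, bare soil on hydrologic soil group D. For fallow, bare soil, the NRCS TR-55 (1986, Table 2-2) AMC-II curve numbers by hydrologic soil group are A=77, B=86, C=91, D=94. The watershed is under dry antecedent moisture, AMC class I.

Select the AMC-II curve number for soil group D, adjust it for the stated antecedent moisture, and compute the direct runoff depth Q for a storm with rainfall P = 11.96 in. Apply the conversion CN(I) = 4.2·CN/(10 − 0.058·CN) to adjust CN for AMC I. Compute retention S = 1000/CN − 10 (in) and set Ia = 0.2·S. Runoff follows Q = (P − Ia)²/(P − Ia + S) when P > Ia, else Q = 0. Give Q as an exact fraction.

NRCS table: fallow, bare soil, soil group D → CN(II) = 94
Adjust CN=94 to AMC I: 4.2·94/(10 − 0.058·94) → (1974/5) ÷ (1137/250) = 32900/379 ≈ 86.807
Max retention: S = 1000/(32900/379) − 10 = 500/329 in (≈ 1.520 in)
Initial abstraction Ia = S/5 = (500/329)/5 = 100/329 ≈ 0.304 in
Since P=11.960 > Ia=0.304: effective rainfall P−Ia = 95871/8225 in
Q: (95871/8225)² ÷ (108371/8225) = 9191248641/891351475 in (≈ 10.312 in)

Q = 9191248641/891351475 in ≈ 10.312 in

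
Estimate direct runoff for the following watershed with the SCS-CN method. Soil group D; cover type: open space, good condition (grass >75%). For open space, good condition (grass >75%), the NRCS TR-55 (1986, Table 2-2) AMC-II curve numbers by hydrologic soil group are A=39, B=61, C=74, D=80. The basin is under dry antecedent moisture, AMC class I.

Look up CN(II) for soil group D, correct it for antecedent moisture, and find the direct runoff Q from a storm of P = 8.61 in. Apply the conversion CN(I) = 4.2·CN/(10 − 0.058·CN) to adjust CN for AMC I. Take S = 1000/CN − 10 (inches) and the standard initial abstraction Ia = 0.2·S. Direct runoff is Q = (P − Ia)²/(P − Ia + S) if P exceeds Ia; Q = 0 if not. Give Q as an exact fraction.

NRCS table: open space, good condition (grass >75%), soil group D → CN(II) = 80
Dry (AMC I): CN(I) = 4.2·80/(10 − 0.058·80) = 336/(134/25) = 4200/67 ≈ 62.687
Max retention: S = 1000/(4200/67) − 10 = 125/21 in (≈ 5.952 in)
Ia = 0.2·(125/21) = 25/21 in ≈ 1.190 in
P − Ia = 8.610 − 1.190 = 15581/2100 ≈ 7.420 in (> 0, runoff occurs)
Runoff Q = (P−Ia)²/(P−Ia+S) = (7.420)²/(7.420+5.952) = 242767561/58970100 ≈ 4.117 in

Q = 242767561/58970100 in ≈ 4.117 in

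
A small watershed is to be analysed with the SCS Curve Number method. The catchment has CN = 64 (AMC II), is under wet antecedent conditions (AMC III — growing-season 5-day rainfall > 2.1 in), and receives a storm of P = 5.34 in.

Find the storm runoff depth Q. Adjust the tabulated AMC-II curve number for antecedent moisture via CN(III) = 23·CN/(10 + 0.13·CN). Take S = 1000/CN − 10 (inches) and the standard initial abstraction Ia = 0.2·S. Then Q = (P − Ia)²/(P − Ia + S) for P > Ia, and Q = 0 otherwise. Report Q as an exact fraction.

Wet (AMC III): CN(III) = 23·64/(10 + 0.13·64) = 1472/(458/25) = 18400/229 ≈ 80.349
S = 1000/(18400/229) − 10 = 225/92 in ≈ 2.446 in
Ia = 0.2S: 0.2·2.446 = 0.489 in (exactly 45/92)
Since P=5.340 > Ia=0.489: effective rainfall P−Ia = 11157/2300 in
Q = (11157/2300)²/((11157/2300) + 225/92) = (124478649/5290000)/(8391/1150) = 41492883/12866200 in ≈ 3.225 in

Q = 41492883/12866200 in ≈ 3.225 in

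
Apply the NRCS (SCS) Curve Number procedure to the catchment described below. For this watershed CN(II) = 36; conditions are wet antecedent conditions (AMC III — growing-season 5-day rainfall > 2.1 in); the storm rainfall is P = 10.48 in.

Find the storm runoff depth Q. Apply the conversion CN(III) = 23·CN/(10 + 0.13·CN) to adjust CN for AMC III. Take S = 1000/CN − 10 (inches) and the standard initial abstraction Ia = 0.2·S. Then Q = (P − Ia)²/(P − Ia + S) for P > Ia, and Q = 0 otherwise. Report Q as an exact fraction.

Adjust CN=36 to AMC III: 23·36/(10 + 0.13·36) → 828 ÷ (367/25) = 20700/367 ≈ 56.403
Max retention: S = 1000/(20700/367) − 10 = 1600/207 in (≈ 7.729 in)
Ia = 0.2S: 0.2·7.729 = 1.546 in (exactly 320/207)
Excess rainfall: 10.480 − 1.546 = 8.934 in; P > Ia so Q > 0
Runoff Q = (P−Ia)²/(P−Ia+S) = (8.934)²/(8.934+7.729) = 1068791378/223130475 ≈ 4.790 in

Q = 1068791378/223130475 in ≈ 4.790 in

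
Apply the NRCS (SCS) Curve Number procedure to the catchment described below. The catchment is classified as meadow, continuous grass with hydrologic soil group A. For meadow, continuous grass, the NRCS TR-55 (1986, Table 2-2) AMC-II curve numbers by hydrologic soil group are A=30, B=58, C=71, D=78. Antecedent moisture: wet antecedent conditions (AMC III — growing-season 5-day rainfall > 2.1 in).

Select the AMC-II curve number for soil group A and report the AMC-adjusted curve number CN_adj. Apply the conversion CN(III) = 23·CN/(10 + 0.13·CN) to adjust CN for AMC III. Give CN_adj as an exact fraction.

CN_adj = 6900/139 ≈ 49.640

NRCS table: meadow, continuous grass, soil group A → CN(II) = 30
CN(III) from CN(II)=30: (23·30)/(10 + 0.13·30) = 6900/139 ≈ 49.640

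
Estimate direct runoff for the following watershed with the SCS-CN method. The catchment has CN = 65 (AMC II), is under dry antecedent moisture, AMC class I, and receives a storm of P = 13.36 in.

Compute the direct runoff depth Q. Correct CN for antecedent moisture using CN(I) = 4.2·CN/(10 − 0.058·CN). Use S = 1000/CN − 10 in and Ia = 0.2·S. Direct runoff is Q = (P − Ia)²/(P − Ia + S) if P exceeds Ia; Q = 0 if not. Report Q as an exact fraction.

CN(I) from CN(II)=65: (4.2·65)/(10 − 0.058·65) = 3900/89 ≈ 43.820
Retention S: 1000/CN − 10 with CN=43.820 → S = 500/39 ≈ 12.821 in
Ia = 0.2·(500/39) = 100/39 in ≈ 2.564 in
Excess rainfall: 13.360 − 2.564 = 10.796 in; P > Ia so Q > 0
Q: (10526/975)² ÷ (23026/975) = 55398338/11225175 in (≈ 4.935 in)

Q = 55398338/11225175 in ≈ 4.935 in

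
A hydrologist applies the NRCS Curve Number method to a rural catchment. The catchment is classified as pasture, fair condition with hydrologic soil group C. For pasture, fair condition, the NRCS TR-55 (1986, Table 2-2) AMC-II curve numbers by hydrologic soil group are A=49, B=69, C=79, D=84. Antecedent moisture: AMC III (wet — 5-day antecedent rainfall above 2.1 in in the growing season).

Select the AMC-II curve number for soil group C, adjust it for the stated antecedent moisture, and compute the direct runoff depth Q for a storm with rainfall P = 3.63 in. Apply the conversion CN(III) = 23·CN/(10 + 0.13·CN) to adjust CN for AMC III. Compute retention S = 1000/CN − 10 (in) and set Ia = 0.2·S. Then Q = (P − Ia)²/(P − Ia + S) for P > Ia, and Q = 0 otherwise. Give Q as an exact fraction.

NRCS table: pasture, fair condition, soil group C → CN(II) = 79
Wet (AMC III): CN(III) = 23·79/(10 + 0.13·79) = 1817/(2027/100) = 181700/2027 ≈ 89.640
Retention S: 1000/CN − 10 with CN=89.640 → S = 2100/1817 ≈ 1.156 in
Ia = 0.2S: 0.2·1.156 = 0.231 in (exactly 420/1817)
Excess rainfall: 3.630 − 0.231 = 3.399 in; P > Ia so Q > 0
Q: (617571/181700)² ÷ (827571/181700) = 127131313347/50123216900 in (≈ 2.536 in)

Q = 127131313347/50123216900 in ≈ 2.536 in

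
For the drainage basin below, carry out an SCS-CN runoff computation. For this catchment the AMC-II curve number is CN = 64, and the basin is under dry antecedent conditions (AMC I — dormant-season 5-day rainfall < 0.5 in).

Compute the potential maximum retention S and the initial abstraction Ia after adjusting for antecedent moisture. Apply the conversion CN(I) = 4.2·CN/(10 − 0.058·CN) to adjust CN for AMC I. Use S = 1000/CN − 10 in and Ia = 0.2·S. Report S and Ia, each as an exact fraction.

S = 375/28 in ≈ 13.393 in; Ia = 75/28 in ≈ 2.679 in

Dry (AMC I): CN(I) = 4.2·64/(10 − 0.058·64) = (1344/5)/(786/125) = 5600/131 ≈ 42.748
Retention S: 1000/CN − 10 with CN=42.748 → S = 375/28 ≈ 13.393 in
Initial abstraction Ia = S/5 = (375/28)/5 = 75/28 ≈ 2.679 in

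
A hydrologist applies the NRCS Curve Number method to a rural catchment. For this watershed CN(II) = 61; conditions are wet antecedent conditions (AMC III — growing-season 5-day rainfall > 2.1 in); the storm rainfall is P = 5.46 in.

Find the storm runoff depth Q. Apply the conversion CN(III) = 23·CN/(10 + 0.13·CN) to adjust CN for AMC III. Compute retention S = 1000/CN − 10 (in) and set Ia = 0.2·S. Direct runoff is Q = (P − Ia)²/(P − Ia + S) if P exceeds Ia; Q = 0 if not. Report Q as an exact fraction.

Q = 1011530533/323181050 in ≈ 3.130 in

Wet (AMC III): CN(III) = 23·61/(10 + 0.13·61) = 1403/(1793/100) = 140300/1793 ≈ 78.249
S = 1000/(140300/1793) − 10 = 3900/1403 in ≈ 2.780 in
Ia = 0.2·(3900/1403) = 780/1403 in ≈ 0.556 in
P − Ia = 5.460 − 0.556 = 344019/70150 ≈ 4.904 in (> 0, runoff occurs)
Q: (344019/70150)² ÷ (539019/70150) = 1011530533/323181050 in (≈ 3.130 in)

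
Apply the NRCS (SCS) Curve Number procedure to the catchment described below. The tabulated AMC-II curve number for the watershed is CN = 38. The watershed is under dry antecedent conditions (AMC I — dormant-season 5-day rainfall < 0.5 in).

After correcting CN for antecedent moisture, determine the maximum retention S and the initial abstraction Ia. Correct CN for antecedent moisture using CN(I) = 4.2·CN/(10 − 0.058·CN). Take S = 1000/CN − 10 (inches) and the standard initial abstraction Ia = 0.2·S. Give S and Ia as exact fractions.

S = 15500/399 in ≈ 38.847 in; Ia = 3100/399 in ≈ 7.769 in

Dry (AMC I): CN(I) = 4.2·38/(10 − 0.058·38) = (798/5)/(1949/250) = 39900/1949 ≈ 20.472
Max retention: S = 1000/(39900/1949) − 10 = 15500/399 in (≈ 38.847 in)
Initial abstraction Ia = S/5 = (15500/399)/5 = 3100/399 ≈ 7.769 in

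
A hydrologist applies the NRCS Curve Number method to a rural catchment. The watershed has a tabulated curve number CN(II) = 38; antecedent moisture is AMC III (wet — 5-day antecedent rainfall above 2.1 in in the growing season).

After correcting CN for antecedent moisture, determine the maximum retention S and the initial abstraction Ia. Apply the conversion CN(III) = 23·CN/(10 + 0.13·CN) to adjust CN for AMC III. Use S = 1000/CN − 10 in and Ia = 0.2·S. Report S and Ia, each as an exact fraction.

CN(III) from CN(II)=38: (23·38)/(10 + 0.13·38) = 43700/747 ≈ 58.501
Retention S: 1000/CN − 10 with CN=58.501 → S = 3100/437 ≈ 7.094 in
Ia = 0.2·(3100/437) = 620/437 in ≈ 1.419 in

S = 3100/437 in ≈ 7.094 in; Ia = 620/437 in ≈ 1.419 in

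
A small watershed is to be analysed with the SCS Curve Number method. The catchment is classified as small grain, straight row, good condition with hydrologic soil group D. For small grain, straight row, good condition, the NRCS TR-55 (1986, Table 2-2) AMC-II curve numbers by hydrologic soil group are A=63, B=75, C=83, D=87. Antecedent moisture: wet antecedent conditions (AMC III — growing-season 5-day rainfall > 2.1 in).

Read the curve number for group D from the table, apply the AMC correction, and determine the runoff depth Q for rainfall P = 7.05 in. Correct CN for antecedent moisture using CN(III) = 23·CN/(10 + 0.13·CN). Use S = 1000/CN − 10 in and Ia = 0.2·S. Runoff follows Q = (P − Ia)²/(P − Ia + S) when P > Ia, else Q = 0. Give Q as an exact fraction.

NRCS table: small grain, straight row, good condition, soil group D → CN(II) = 87
Wet (AMC III): CN(III) = 23·87/(10 + 0.13·87) = 2001/(2131/100) = 200100/2131 ≈ 93.900
S = 1000/(200100/2131) − 10 = 1300/2001 in ≈ 0.650 in
Ia = 0.2·(1300/2001) = 260/2001 in ≈ 0.130 in
Excess rainfall: 7.050 − 0.130 = 6.920 in; P > Ia so Q > 0
Runoff Q = (P−Ia)²/(P−Ia+S) = (6.920)²/(6.920+0.650) = 76696317481/12123698820 ≈ 6.326 in

Q = 76696317481/12123698820 in ≈ 6.326 in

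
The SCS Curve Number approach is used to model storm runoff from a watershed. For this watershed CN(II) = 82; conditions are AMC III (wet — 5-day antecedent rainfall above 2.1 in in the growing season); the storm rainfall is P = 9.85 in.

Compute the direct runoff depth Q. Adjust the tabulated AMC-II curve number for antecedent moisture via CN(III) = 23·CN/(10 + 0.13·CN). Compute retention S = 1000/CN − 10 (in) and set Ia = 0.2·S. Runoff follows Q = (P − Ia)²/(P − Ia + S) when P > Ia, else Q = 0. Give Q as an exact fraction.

Adjust CN=82 to AMC III: 23·82/(10 + 0.13·82) → 1886 ÷ (1033/50) = 94300/1033 ≈ 91.288
S = 1000/(94300/1033) − 10 = 900/943 in ≈ 0.954 in
Initial abstraction Ia = S/5 = (900/943)/5 = 180/943 ≈ 0.191 in
P − Ia = 9.850 − 0.191 = 182171/18860 ≈ 9.659 in (> 0, runoff occurs)
Runoff Q = (P−Ia)²/(P−Ia+S) = (9.659)²/(9.659+0.954) = 33186273241/3775225060 ≈ 8.791 in

Q = 33186273241/3775225060 in ≈ 8.791 in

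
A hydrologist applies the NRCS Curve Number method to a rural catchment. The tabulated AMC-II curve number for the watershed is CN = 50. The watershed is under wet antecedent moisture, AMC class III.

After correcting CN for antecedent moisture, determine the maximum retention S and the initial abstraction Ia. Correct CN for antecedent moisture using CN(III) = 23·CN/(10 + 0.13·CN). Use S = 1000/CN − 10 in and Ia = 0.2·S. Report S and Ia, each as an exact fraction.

Adjust CN=50 to AMC III: 23·50/(10 + 0.13·50) → 1150 ÷ (33/2) = 2300/33 ≈ 69.697
Retention S: 1000/CN − 10 with CN=69.697 → S = 100/23 ≈ 4.348 in
Ia = 0.2·(100/23) = 20/23 in ≈ 0.870 in

S = 100/23 in ≈ 4.348 in; Ia = 20/23 in ≈ 0.870 in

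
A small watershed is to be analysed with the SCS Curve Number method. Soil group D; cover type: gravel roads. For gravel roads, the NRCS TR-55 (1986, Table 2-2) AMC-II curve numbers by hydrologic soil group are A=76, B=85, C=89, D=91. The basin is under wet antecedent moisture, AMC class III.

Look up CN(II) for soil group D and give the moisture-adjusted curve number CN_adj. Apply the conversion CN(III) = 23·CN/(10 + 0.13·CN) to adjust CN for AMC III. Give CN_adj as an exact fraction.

CN_adj = 209300/2183 ≈ 95.877

NRCS table: gravel roads, soil group D → CN(II) = 91
Wet (AMC III): CN(III) = 23·91/(10 + 0.13·91) = 2093/(2183/100) = 209300/2183 ≈ 95.877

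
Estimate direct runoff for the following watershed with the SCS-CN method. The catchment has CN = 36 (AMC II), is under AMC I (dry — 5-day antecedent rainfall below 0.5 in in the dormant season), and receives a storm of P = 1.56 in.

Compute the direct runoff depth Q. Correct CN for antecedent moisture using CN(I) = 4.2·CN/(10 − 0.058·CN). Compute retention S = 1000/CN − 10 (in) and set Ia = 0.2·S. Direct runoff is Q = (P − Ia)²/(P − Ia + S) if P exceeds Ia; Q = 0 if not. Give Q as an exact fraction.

Q = 0 in ≈ 0.000 in

CN(I) from CN(II)=36: (4.2·36)/(10 − 0.058·36) = 18900/989 ≈ 19.110
Max retention: S = 1000/(18900/989) − 10 = 8000/189 in (≈ 42.328 in)
Ia = 0.2S: 0.2·42.328 = 8.466 in (exactly 1600/189)
P = 1.560 ≤ Ia = 8.466 in: entire storm abstracted, Q = 0.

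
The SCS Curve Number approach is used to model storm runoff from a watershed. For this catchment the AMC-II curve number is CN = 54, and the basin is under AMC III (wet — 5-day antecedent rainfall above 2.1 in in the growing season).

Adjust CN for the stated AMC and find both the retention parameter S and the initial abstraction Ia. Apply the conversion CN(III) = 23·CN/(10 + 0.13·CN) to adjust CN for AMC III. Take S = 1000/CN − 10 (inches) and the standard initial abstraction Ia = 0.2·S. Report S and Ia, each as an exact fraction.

S = 100/27 in ≈ 3.704 in; Ia = 20/27 in ≈ 0.741 in

Wet (AMC III): CN(III) = 23·54/(10 + 0.13·54) = 1242/(851/50) = 2700/37 ≈ 72.973
Retention S: 1000/CN − 10 with CN=72.973 → S = 100/27 ≈ 3.704 in
Initial abstraction Ia = S/5 = (100/27)/5 = 20/27 ≈ 0.741 in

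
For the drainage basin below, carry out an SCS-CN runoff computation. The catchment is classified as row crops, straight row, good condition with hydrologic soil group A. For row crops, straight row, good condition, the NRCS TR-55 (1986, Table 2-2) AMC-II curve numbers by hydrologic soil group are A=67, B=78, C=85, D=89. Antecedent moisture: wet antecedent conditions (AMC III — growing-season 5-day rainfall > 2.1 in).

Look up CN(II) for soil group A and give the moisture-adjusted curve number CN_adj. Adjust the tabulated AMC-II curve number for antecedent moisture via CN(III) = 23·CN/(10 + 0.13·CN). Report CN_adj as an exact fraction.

CN_adj = 154100/1871 ≈ 82.362

NRCS table: row crops, straight row, good condition, soil group A → CN(II) = 67
Wet (AMC III): CN(III) = 23·67/(10 + 0.13·67) = 1541/(1871/100) = 154100/1871 ≈ 82.362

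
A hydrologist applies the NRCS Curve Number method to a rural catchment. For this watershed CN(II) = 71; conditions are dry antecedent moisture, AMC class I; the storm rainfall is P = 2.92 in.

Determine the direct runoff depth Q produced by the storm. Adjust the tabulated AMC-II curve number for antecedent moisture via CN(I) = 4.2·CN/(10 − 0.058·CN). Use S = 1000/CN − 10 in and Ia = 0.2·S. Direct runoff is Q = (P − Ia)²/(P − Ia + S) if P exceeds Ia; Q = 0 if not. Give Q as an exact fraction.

Q = 1320813649/14866872825 in ≈ 0.089 in

Adjust CN=71 to AMC I: 4.2·71/(10 − 0.058·71) → (1491/5) ÷ (2941/500) = 149100/2941 ≈ 50.697
S = 1000/(149100/2941) − 10 = 14500/1491 in ≈ 9.725 in
Ia = 0.2·(14500/1491) = 2900/1491 in ≈ 1.945 in
Since P=2.920 > Ia=1.945: effective rainfall P−Ia = 36343/37275 in
Q = (36343/37275)²/((36343/37275) + 14500/1491) = (1320813649/1389425625)/(398843/37275) = 1320813649/14866872825 in ≈ 0.089 in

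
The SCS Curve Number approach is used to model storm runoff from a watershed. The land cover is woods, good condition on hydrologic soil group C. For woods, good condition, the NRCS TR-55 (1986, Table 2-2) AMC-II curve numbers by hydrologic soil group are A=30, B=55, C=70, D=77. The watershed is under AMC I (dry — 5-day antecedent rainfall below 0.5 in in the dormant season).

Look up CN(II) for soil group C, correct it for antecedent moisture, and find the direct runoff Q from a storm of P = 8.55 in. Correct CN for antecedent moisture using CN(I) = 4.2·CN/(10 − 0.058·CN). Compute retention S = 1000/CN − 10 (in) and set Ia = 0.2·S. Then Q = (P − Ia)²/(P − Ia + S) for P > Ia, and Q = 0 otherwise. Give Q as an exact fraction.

Q = 40691641/16051420 in ≈ 2.535 in

NRCS table: woods, good condition, soil group C → CN(II) = 70
CN(I) from CN(II)=70: (4.2·70)/(10 − 0.058·70) = 4900/99 ≈ 49.495
S = 1000/(4900/99) − 10 = 500/49 in ≈ 10.204 in
Ia = 0.2·(500/49) = 100/49 in ≈ 2.041 in
Excess rainfall: 8.550 − 2.041 = 6.509 in; P > Ia so Q > 0
Q: (6379/980)² ÷ (16379/980) = 40691641/16051420 in (≈ 2.535 in)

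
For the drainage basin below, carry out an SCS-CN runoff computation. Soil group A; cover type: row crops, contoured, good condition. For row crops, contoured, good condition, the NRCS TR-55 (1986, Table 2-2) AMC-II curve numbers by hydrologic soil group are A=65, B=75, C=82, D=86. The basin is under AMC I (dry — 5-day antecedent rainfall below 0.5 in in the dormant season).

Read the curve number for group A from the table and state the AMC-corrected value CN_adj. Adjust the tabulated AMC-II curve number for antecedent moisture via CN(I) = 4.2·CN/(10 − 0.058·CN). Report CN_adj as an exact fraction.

NRCS table: row crops, contoured, good condition, soil group A → CN(II) = 65
Adjust CN=65 to AMC I: 4.2·65/(10 − 0.058·65) → 273 ÷ (623/100) = 3900/89 ≈ 43.820

CN_adj = 3900/89 ≈ 43.820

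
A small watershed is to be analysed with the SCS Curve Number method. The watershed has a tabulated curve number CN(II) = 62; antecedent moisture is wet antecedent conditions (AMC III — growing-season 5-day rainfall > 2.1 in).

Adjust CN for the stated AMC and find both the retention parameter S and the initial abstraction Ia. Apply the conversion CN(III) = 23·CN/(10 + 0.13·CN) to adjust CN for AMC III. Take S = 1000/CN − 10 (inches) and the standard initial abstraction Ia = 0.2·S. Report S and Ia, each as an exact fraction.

CN(III) from CN(II)=62: (23·62)/(10 + 0.13·62) = 71300/903 ≈ 78.959
S = 1000/(71300/903) − 10 = 1900/713 in ≈ 2.665 in
Ia = 0.2·(1900/713) = 380/713 in ≈ 0.533 in

S = 1900/713 in ≈ 2.665 in; Ia = 380/713 in ≈ 0.533 in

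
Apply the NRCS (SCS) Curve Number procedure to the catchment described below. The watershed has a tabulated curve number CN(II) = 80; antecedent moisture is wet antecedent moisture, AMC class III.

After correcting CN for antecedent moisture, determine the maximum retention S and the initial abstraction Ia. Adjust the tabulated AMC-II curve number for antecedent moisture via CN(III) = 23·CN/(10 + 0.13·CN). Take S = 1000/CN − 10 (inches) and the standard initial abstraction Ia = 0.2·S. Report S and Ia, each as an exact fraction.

CN(III) from CN(II)=80: (23·80)/(10 + 0.13·80) = 4600/51 ≈ 90.196
S = 1000/(4600/51) − 10 = 25/23 in ≈ 1.087 in
Initial abstraction Ia = S/5 = (25/23)/5 = 5/23 ≈ 0.217 in

S = 25/23 in ≈ 1.087 in; Ia = 5/23 in ≈ 0.217 in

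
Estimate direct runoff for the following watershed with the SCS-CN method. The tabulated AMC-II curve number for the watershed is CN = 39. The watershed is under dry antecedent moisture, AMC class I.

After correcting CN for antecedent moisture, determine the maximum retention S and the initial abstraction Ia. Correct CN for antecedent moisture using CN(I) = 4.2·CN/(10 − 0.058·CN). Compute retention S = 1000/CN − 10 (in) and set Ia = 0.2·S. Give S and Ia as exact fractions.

Adjust CN=39 to AMC I: 4.2·39/(10 − 0.058·39) → (819/5) ÷ (3869/500) = 81900/3869 ≈ 21.168
Retention S: 1000/CN − 10 with CN=21.168 → S = 30500/819 ≈ 37.241 in
Initial abstraction Ia = S/5 = (30500/819)/5 = 6100/819 ≈ 7.448 in

S = 30500/819 in ≈ 37.241 in; Ia = 6100/819 in ≈ 7.448 in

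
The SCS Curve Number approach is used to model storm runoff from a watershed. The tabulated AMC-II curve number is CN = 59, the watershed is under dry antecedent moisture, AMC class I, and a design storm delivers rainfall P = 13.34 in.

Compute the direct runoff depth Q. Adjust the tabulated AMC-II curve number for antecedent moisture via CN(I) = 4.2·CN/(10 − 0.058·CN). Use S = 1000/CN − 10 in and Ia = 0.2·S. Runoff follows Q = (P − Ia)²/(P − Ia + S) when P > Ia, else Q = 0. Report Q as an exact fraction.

Dry (AMC I): CN(I) = 4.2·59/(10 − 0.058·59) = (1239/5)/(3289/500) = 123900/3289 ≈ 37.671
Retention S: 1000/CN − 10 with CN=37.671 → S = 20500/1239 ≈ 16.546 in
Initial abstraction Ia = S/5 = (20500/1239)/5 = 4100/1239 ≈ 3.309 in
Excess rainfall: 13.340 − 3.309 = 10.031 in; P > Ia so Q > 0
Q: (621413/61950)² ÷ (1646413/61950) = 386154116569/101995285350 in (≈ 3.786 in)

Q = 386154116569/101995285350 in ≈ 3.786 in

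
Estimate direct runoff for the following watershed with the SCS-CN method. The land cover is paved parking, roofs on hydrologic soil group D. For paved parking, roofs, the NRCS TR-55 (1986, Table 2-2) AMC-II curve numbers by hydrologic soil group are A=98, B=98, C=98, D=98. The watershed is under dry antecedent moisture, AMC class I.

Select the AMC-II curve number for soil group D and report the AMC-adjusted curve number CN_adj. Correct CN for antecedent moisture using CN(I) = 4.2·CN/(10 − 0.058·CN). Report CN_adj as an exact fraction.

NRCS table: paved parking, roofs, soil group D → CN(II) = 98
CN(I) from CN(II)=98: (4.2·98)/(10 − 0.058·98) = 102900/1079 ≈ 95.366

CN_adj = 102900/1079 ≈ 95.366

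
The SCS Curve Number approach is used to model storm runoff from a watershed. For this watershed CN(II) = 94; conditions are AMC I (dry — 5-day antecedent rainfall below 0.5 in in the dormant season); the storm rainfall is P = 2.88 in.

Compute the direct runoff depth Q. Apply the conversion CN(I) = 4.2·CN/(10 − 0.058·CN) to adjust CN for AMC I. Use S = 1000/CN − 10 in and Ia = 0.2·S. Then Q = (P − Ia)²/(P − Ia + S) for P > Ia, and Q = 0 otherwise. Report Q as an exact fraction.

CN(I) from CN(II)=94: (4.2·94)/(10 − 0.058·94) = 32900/379 ≈ 86.807
Max retention: S = 1000/(32900/379) − 10 = 500/329 in (≈ 1.520 in)
Ia = 0.2·(500/329) = 100/329 in ≈ 0.304 in
Excess rainfall: 2.880 − 0.304 = 2.576 in; P > Ia so Q > 0
Q: (21188/8225)² ÷ (33688/8225) = 56116418/34635475 in (≈ 1.620 in)

Q = 56116418/34635475 in ≈ 1.620 in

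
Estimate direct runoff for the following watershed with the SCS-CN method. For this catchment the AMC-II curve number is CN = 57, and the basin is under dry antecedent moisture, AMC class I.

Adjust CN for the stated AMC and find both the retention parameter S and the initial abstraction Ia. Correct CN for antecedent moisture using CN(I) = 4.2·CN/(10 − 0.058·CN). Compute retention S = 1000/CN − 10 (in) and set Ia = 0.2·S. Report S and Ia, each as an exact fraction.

Dry (AMC I): CN(I) = 4.2·57/(10 − 0.058·57) = (1197/5)/(3347/500) = 119700/3347 ≈ 35.763
Max retention: S = 1000/(119700/3347) − 10 = 21500/1197 in (≈ 17.962 in)
Initial abstraction Ia = S/5 = (21500/1197)/5 = 4300/1197 ≈ 3.592 in

S = 21500/1197 in ≈ 17.962 in; Ia = 4300/1197 in ≈ 3.592 in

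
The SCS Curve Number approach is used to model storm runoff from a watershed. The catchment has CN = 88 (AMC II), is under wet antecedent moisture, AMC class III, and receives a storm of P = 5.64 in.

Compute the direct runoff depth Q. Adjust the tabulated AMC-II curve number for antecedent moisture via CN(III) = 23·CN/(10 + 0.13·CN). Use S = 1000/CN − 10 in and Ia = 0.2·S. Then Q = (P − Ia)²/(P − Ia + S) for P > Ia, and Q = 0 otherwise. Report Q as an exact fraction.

Wet (AMC III): CN(III) = 23·88/(10 + 0.13·88) = 2024/(536/25) = 6325/67 ≈ 94.403
Max retention: S = 1000/(6325/67) − 10 = 150/253 in (≈ 0.593 in)
Ia = 0.2·(150/253) = 30/253 in ≈ 0.119 in
Excess rainfall: 5.640 − 0.119 = 5.521 in; P > Ia so Q > 0
Q = (34923/6325)²/((34923/6325) + 150/253) = (1219615929/40005625)/(38673/6325) = 135512881/27178525 in ≈ 4.986 in

Q = 135512881/27178525 in ≈ 4.986 in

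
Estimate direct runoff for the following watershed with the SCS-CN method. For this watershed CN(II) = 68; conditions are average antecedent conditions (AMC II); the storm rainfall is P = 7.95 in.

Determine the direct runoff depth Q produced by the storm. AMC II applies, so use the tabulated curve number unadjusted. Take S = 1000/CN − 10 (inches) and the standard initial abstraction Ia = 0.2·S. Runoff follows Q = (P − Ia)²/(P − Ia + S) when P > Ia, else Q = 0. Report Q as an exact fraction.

Q = 5678689/1354220 in ≈ 4.193 in

Average conditions: CN = 68 (no AMC adjustment).
Max retention: S = 1000/68 − 10 = 80/17 in (≈ 4.706 in)
Initial abstraction Ia = S/5 = (80/17)/5 = 16/17 ≈ 0.941 in
Excess rainfall: 7.950 − 0.941 = 7.009 in; P > Ia so Q > 0
Q: (2383/340)² ÷ (3983/340) = 5678689/1354220 in (≈ 4.193 in)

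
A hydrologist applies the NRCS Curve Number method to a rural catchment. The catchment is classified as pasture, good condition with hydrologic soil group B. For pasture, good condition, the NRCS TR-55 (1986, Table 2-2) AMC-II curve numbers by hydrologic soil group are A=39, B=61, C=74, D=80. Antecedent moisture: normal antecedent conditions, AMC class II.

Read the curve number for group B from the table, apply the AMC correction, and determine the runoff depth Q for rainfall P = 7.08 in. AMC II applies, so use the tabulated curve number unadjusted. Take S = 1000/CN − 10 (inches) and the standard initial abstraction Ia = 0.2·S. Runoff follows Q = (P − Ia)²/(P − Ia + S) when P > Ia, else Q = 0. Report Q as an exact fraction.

NRCS table: pasture, good condition, soil group B → CN(II) = 61
CN(II) = 61; AMC II needs no correction.
S = 1000/61 − 10 = 390/61 in ≈ 6.393 in
Ia = 0.2·(390/61) = 78/61 in ≈ 1.279 in
P − Ia = 7.080 − 1.279 = 8847/1525 ≈ 5.801 in (> 0, runoff occurs)
Q: (8847/1525)² ÷ (18597/1525) = 26089803/9453475 in (≈ 2.760 in)

Q = 26089803/9453475 in ≈ 2.760 in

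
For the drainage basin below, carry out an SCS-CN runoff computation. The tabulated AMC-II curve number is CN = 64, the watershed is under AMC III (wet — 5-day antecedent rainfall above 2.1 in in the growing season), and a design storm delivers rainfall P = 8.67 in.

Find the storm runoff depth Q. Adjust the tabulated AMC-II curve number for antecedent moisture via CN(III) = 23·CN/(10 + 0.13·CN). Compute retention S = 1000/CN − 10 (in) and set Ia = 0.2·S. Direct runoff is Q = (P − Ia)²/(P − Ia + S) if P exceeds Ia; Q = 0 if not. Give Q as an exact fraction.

CN(III) from CN(II)=64: (23·64)/(10 + 0.13·64) = 18400/229 ≈ 80.349
Retention S: 1000/CN − 10 with CN=80.349 → S = 225/92 ≈ 2.446 in
Ia = 0.2S: 0.2·2.446 = 0.489 in (exactly 45/92)
P − Ia = 8.670 − 0.489 = 4704/575 ≈ 8.181 in (> 0, runoff occurs)
Runoff Q = (P−Ia)²/(P−Ia+S) = (8.181)²/(8.181+2.446) = 29503488/4684525 ≈ 6.298 in

Q = 29503488/4684525 in ≈ 6.298 in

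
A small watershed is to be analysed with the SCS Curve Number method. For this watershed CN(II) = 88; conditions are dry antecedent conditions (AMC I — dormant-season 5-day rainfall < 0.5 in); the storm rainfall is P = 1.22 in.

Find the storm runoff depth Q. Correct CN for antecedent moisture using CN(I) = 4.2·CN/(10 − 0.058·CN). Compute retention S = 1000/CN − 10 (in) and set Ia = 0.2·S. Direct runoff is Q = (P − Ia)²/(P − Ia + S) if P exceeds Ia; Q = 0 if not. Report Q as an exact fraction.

CN(I) from CN(II)=88: (4.2·88)/(10 − 0.058·88) = 3850/51 ≈ 75.490
Retention S: 1000/CN − 10 with CN=75.490 → S = 250/77 ≈ 3.247 in
Ia = 0.2·(250/77) = 50/77 in ≈ 0.649 in
P − Ia = 1.220 − 0.649 = 2197/3850 ≈ 0.571 in (> 0, runoff occurs)
Q: (2197/3850)² ÷ (14697/3850) = 4826809/56583450 in (≈ 0.085 in)

Q = 4826809/56583450 in ≈ 0.085 in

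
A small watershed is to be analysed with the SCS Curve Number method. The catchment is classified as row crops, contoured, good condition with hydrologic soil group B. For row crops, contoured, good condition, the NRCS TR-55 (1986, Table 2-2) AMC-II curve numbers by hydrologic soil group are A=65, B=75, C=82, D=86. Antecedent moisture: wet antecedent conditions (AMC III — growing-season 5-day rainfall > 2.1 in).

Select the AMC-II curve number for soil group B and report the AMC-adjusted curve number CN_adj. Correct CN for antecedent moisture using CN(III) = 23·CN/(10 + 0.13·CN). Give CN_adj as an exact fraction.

NRCS table: row crops, contoured, good condition, soil group B → CN(II) = 75
Adjust CN=75 to AMC III: 23·75/(10 + 0.13·75) → 1725 ÷ (79/4) = 6900/79 ≈ 87.342

CN_adj = 6900/79 ≈ 87.342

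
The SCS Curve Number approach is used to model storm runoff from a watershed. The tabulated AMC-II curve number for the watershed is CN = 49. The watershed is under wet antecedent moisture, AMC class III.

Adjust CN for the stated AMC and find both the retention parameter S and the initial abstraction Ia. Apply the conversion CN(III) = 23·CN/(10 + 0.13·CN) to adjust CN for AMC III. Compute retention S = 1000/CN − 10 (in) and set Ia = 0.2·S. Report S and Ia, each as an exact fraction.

Wet (AMC III): CN(III) = 23·49/(10 + 0.13·49) = 1127/(1637/100) = 112700/1637 ≈ 68.845
Retention S: 1000/CN − 10 with CN=68.845 → S = 5100/1127 ≈ 4.525 in
Ia = 0.2·(5100/1127) = 1020/1127 in ≈ 0.905 in

S = 5100/1127 in ≈ 4.525 in; Ia = 1020/1127 in ≈ 0.905 in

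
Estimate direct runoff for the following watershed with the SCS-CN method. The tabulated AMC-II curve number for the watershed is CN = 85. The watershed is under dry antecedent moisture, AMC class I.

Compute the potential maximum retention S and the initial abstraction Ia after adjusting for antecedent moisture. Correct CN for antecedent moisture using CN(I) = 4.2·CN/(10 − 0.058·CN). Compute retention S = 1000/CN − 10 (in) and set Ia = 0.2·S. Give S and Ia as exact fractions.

S = 500/119 in ≈ 4.202 in; Ia = 100/119 in ≈ 0.840 in

Dry (AMC I): CN(I) = 4.2·85/(10 − 0.058·85) = 357/(507/100) = 11900/169 ≈ 70.414
Retention S: 1000/CN − 10 with CN=70.414 → S = 500/119 ≈ 4.202 in
Initial abstraction Ia = S/5 = (500/119)/5 = 100/119 ≈ 0.840 in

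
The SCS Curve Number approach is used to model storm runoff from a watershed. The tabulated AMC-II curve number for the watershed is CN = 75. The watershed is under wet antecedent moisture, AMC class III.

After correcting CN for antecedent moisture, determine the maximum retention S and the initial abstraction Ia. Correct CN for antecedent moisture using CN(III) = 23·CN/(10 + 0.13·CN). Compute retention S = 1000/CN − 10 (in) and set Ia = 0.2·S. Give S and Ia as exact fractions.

CN(III) from CN(II)=75: (23·75)/(10 + 0.13·75) = 6900/79 ≈ 87.342
Max retention: S = 1000/(6900/79) − 10 = 100/69 in (≈ 1.449 in)
Initial abstraction Ia = S/5 = (100/69)/5 = 20/69 ≈ 0.290 in

S = 100/69 in ≈ 1.449 in; Ia = 20/69 in ≈ 0.290 in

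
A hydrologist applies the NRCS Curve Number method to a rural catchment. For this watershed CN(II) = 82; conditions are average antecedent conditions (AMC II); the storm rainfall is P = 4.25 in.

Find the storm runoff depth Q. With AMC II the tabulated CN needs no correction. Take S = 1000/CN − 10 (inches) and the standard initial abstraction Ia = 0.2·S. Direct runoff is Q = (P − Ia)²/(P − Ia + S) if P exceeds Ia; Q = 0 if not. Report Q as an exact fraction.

Average conditions: CN = 82 (no AMC adjustment).
S = 1000/82 − 10 = 90/41 in ≈ 2.195 in
Initial abstraction Ia = S/5 = (90/41)/5 = 18/41 ≈ 0.439 in
Excess rainfall: 4.250 − 0.439 = 3.811 in; P > Ia so Q > 0
Q = (625/164)²/((625/164) + 90/41) = (390625/26896)/(985/164) = 78125/32308 in ≈ 2.418 in

Q = 78125/32308 in ≈ 2.418 in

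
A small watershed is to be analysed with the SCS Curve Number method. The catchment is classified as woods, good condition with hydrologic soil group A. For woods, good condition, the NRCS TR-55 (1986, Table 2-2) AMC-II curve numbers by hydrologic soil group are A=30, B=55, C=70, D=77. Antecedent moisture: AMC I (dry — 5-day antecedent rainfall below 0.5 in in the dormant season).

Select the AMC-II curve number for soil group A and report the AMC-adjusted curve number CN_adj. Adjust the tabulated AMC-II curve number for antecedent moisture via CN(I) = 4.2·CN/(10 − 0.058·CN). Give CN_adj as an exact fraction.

CN_adj = 900/59 ≈ 15.254

NRCS table: woods, good condition, soil group A → CN(II) = 30
CN(I) from CN(II)=30: (4.2·30)/(10 − 0.058·30) = 900/59 ≈ 15.254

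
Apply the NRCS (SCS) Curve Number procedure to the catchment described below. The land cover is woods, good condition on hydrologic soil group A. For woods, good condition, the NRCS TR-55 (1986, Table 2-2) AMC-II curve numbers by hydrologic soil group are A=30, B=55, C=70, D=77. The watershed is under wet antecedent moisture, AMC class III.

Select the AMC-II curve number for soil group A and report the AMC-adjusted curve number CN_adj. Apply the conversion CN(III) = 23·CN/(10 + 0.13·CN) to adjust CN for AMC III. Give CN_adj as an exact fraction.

NRCS table: woods, good condition, soil group A → CN(II) = 30
Wet (AMC III): CN(III) = 23·30/(10 + 0.13·30) = 690/(139/10) = 6900/139 ≈ 49.640

CN_adj = 6900/139 ≈ 49.640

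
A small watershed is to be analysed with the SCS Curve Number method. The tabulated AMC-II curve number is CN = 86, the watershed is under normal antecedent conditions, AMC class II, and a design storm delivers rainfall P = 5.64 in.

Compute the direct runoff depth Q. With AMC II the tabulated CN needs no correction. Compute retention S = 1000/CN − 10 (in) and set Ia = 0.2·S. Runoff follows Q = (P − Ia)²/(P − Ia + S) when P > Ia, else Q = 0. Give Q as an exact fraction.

Q = 32638369/8022725 in ≈ 4.068 in

Average conditions: CN = 86 (no AMC adjustment).
Max retention: S = 1000/86 − 10 = 70/43 in (≈ 1.628 in)
Initial abstraction Ia = S/5 = (70/43)/5 = 14/43 ≈ 0.326 in
Since P=5.640 > Ia=0.326: effective rainfall P−Ia = 5713/1075 in
Q = (5713/1075)²/((5713/1075) + 70/43) = (32638369/1155625)/(7463/1075) = 32638369/8022725 in ≈ 4.068 in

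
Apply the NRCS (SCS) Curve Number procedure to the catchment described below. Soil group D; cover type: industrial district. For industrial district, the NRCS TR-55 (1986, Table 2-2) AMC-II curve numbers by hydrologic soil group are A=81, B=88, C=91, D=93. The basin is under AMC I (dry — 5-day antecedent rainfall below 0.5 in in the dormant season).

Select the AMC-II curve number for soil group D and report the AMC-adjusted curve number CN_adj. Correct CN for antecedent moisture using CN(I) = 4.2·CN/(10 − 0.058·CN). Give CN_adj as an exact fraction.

NRCS table: industrial district, soil group D → CN(II) = 93
Dry (AMC I): CN(I) = 4.2·93/(10 − 0.058·93) = (1953/5)/(2303/500) = 27900/329 ≈ 84.802

CN_adj = 27900/329 ≈ 84.802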